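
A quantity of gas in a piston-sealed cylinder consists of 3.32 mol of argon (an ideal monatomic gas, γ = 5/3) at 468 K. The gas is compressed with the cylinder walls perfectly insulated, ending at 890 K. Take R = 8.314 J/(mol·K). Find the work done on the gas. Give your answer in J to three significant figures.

W ≈ 17500 J

Adiabatic ⇒ Q = 0, so W_by = −ΔU = nCᵥ(T₁ − T₂).
Cᵥ = 3R/2 = 12.47 J/(mol·K).
W = (3.32)(12.47)(468 − 890) = -17472 J.
Work on gas = −W_by = 17472 J.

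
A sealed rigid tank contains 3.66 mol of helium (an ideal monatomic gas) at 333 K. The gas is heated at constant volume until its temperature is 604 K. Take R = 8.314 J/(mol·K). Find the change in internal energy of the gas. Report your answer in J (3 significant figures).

Constant volume ⇒ W = 0, so Q = ΔU = nCᵥΔT with Cᵥ = 3R/2 = 12.47 J/(mol·K).
ΔU = (3.66)(12.47)(604 − 333) = 12369 J.

ΔU ≈ 12400 J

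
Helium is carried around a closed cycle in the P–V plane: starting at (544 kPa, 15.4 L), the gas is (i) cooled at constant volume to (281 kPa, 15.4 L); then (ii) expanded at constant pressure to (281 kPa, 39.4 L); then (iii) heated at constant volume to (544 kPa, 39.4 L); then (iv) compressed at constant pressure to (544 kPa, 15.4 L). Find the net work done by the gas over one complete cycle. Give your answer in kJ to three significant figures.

W_net ≈ -6.31 kJ

Constant-volume legs do no work.
W(ii) = (281)(39.4 − 15.4) = 6744 J; W(iv) = (544)(15.4 − 39.4) = -13056 J.
W_net = 6744 − 13056 = -6312 J (the counter-clockwise enclosed area).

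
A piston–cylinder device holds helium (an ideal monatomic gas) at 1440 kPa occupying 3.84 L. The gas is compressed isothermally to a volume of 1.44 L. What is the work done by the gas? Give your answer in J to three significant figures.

W ≈ -5420 J

Isothermal: W = nRT ln(V₂/V₁) = P₁V₁ ln(V₂/V₁).
P₁V₁ = (1440 kPa)(3.84 L) = 5530 J.
W = 5530 × ln(1.44/3.84) = 5530 × -0.9808
W_by_gas = -5424 J.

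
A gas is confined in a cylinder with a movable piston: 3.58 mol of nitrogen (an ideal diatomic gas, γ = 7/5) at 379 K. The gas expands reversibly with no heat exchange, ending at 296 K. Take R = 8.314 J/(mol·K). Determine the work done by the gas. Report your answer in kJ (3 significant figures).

W ≈ 6.18 kJ

Adiabatic ⇒ Q = 0, so W_by = −ΔU = nCᵥ(T₁ − T₂).
Cᵥ = 5R/2 = 20.79 J/(mol·K).
W = (3.58)(20.79)(379 − 296) = 6176 J.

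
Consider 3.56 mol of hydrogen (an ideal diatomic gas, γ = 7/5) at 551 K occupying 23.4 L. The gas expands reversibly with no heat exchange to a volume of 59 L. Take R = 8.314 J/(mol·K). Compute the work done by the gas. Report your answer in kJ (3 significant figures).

Adiabatic: TV^(γ−1) = const with γ = 7/5.
T₂ = T₁ (V₁/V₂)^(γ−1) = 551 × (23.4/59)^0.4 = 551 × 0.6908 = 380.6 K.
W_by = nCᵥ(T₁ − T₂) = (3.56)(20.79)(551 − 380.6) = 12607 J.

W ≈ 12.6 kJ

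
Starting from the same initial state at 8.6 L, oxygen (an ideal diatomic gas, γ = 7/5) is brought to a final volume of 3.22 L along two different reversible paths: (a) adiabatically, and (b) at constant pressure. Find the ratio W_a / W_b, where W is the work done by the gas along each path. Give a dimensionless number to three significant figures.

W_a / W_b ≈ 1.92

Path (a) adiabatic: W = P₁V₁(1 − (V₁/V₂)^(γ−1))/(γ−1) → W_a/(P₁V₁) = -1.203.
Path (b) isobaric: W = P₁(V₂ − V₁) → W_b/(P₁V₁) = -0.6256.
W_a / W_b = -1.203 / -0.6256 = 1.924.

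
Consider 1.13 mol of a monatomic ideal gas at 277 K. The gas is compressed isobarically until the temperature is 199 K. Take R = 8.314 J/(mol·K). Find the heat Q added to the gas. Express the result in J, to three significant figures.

Q ≈ -1830 J

Isobaric: W = nRΔT = (1.13)(8.314)(-78) = -732.8 J.
ΔU = nCᵥΔT with Cᵥ = 3R/2: ΔU = (1.13)(12.47)(-78) = -1099 J.
Q = ΔU + W = -1099 − 732.8 = -1832 J.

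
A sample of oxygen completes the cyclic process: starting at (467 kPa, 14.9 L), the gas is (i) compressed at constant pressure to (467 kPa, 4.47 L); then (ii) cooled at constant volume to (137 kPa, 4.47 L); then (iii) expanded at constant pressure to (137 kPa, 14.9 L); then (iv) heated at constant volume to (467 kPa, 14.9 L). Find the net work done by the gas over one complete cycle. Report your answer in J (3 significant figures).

W_net ≈ -3440 J

Constant-volume legs do no work.
W(i) = (467)(4.47 − 14.9) = -4871 J; W(iii) = (137)(14.9 − 4.47) = 1429 J.
W_net = -4871 + 1429 = -3442 J (the counter-clockwise enclosed area).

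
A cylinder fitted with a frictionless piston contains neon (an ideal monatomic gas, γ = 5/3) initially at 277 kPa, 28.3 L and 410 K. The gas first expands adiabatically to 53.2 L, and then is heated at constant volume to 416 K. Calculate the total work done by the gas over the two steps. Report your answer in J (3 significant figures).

Step 1 (adiabatic): W = (P₁V₁ − P₂V₂)/(γ−1) = (7839 − 5147)/0.667 = 4039 J.
Step 2 (isochoric): W = 0 (constant volume).
W_total = 4039 + 0 = 4039 J.

W_total ≈ 4040 J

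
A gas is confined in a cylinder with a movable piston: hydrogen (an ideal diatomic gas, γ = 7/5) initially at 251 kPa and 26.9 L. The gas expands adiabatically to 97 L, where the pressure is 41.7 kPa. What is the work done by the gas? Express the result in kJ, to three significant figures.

Adiabatic: W = (P₁V₁ − P₂V₂)/(γ − 1) with γ = 7/5.
P₁V₁ = 6752 J, P₂V₂ = 4045 J.
W = (6752 − 4045) / 0.4 = 6768 J.

W ≈ 6.77 kJ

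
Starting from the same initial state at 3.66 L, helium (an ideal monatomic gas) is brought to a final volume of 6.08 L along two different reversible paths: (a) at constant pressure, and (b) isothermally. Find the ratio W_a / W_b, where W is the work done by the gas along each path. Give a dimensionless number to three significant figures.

W_a / W_b ≈ 1.30

Path (a) isobaric: W = P₁(V₂ − V₁) → W_a/(P₁V₁) = 0.6612.
Path (b) isothermal: W = P₁V₁ ln(V₂/V₁) → W_b/(P₁V₁) = 0.5075.
W_a / W_b = 0.6612 / 0.5075 = 1.303.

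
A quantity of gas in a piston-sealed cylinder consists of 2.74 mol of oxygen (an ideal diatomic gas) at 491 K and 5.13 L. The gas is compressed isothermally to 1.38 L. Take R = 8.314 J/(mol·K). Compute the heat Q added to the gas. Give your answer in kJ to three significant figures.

Isothermal ⇒ ΔU = 0, so Q = W = nRT ln(V₂/V₁).
Q = (2.74)(8.314)(491) ln(1.38/5.13) = 11185 × -1.313 = -14686 J.

Q ≈ -14.7 kJ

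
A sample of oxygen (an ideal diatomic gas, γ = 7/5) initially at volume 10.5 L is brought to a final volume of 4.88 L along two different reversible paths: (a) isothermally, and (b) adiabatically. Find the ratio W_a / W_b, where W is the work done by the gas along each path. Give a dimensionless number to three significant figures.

Path (a) isothermal: W = P₁V₁ ln(V₂/V₁) → W_a/(P₁V₁) = -0.7662.
Path (b) adiabatic: W = P₁V₁(1 − (V₁/V₂)^(γ−1))/(γ−1) → W_b/(P₁V₁) = -0.8966.
W_a / W_b = -0.7662 / -0.8966 = 0.8546.

W_a / W_b ≈ 0.855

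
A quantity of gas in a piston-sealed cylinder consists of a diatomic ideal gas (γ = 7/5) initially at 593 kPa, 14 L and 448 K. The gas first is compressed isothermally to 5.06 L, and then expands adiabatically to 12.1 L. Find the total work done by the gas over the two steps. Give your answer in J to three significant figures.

Step 1 (isothermal): W = P₁V₁ ln(V₂/V₁) = (8302) ln(5.06/14) = -8449 J.
After step 1: P = 1641 kPa, V = 5.06 L, T = 448 K.
Step 2 (adiabatic): W = (P₁V₁ − P₂V₂)/(γ−1) = (8302 − 5858)/0.4 = 6111 J.
W_total = -8449 + 6111 = -2338 J.

W_total ≈ -2340 J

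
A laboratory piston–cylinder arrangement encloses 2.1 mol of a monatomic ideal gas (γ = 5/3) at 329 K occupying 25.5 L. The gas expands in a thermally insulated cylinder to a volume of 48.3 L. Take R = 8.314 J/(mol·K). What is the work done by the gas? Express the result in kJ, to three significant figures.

W ≈ 2.99 kJ

Adiabatic: TV^(γ−1) = const with γ = 5/3.
T₂ = T₁ (V₁/V₂)^(γ−1) = 329 × (25.5/48.3)^0.667 = 329 × 0.6532 = 214.9 K.
W_by = nCᵥ(T₁ − T₂) = (2.1)(12.47)(329 − 214.9) = 2988 J.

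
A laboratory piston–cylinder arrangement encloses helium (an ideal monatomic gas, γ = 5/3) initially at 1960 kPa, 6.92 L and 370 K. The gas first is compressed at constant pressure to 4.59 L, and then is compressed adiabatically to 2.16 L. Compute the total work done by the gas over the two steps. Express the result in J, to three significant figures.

Step 1 (isobaric): W = PΔV = (1960 kPa)(4.59 − 6.92 L) = -4567 J.
After step 1: P = 1960 kPa, V = 4.59 L, T = 245.4 K.
Step 2 (adiabatic): W = (P₁V₁ − P₂V₂)/(γ−1) = (8996 − 14870)/0.667 = -8810 J.
W_total = -4567 − 8810 = -13377 J.

W_total ≈ -13400 J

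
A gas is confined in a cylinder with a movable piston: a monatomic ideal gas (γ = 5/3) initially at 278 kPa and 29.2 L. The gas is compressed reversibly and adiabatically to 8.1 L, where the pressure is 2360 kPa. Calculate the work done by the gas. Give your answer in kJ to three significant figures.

Adiabatic: W = (P₁V₁ − P₂V₂)/(γ − 1) with γ = 5/3.
P₁V₁ = 8118 J, P₂V₂ = 19116 J.
W = (8118 − 19116) / 0.6667 = -16498 J.

W ≈ -16.5 kJ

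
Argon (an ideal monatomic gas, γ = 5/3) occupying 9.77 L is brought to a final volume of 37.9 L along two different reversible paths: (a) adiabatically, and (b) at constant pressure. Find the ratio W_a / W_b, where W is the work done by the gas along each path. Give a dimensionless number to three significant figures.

Path (a) adiabatic: W = P₁V₁(1 − (V₁/V₂)^(γ−1))/(γ−1) → W_a/(P₁V₁) = 0.8924.
Path (b) isobaric: W = P₁(V₂ − V₁) → W_b/(P₁V₁) = 2.879.
W_a / W_b = 0.8924 / 2.879 = 0.31.

W_a / W_b ≈ 0.310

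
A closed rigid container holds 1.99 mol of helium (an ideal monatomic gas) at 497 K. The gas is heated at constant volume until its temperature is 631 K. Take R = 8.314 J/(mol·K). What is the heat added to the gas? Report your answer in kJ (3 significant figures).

Constant volume ⇒ W = 0, so Q = ΔU = nCᵥΔT with Cᵥ = 3R/2 = 12.47 J/(mol·K).
ΔU = (1.99)(12.47)(631 − 497) = 3326 J.

Q ≈ 3.33 kJ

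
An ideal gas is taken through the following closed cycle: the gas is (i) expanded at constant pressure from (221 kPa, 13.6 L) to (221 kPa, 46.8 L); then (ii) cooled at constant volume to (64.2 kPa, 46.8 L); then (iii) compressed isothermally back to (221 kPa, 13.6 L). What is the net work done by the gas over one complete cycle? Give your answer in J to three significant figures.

W_net ≈ 3620 J

Leg (i): W = PΔV = (221)(46.8 − 13.6) = 7337 J.
Leg (ii): W = 0.
Leg (iii): W = PᵢVᵢ ln(V_f/Vᵢ) = (3005) ln(13.6/46.8) = -3713 J.
W_net = 7337 − 3713 = 3624 J.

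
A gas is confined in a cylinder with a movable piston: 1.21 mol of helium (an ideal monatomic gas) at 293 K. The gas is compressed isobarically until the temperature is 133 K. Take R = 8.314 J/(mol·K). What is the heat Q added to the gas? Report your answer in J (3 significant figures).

Isobaric: W = nRΔT = (1.21)(8.314)(-160) = -1610 J.
ΔU = nCᵥΔT with Cᵥ = 3R/2: ΔU = (1.21)(12.47)(-160) = -2414 J.
Q = ΔU + W = -2414 − 1610 = -4024 J.

Q ≈ -4020 J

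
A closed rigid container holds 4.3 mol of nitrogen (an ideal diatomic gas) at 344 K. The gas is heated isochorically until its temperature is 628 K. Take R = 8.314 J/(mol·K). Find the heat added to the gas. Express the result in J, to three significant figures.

Constant volume ⇒ W = 0, so Q = ΔU = nCᵥΔT with Cᵥ = 5R/2 = 20.79 J/(mol·K).
ΔU = (4.3)(20.79)(628 − 344) = 25383 J.

Q ≈ 25400 J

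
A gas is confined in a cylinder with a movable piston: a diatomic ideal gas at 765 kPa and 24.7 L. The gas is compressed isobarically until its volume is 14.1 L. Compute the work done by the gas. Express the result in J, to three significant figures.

Isobaric: W = P ΔV.
W = (765 kPa)(14.1 − 24.7 L) = (765)(-10.6) = -8109 J.

W ≈ -8110 J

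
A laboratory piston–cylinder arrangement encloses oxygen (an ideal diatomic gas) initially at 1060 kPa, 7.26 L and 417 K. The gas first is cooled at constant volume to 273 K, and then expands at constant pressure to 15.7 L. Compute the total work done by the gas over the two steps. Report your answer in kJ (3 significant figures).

W_total ≈ 5.86 kJ

Step 1 (isochoric): W = 0 (constant volume).
After step 1: P = 694 kPa (V unchanged).
Step 2 (isobaric): W = PΔV = (694 kPa)(15.7 − 7.26 L) = 5857 J.
W_total = 0 + 5857 = 5857 J.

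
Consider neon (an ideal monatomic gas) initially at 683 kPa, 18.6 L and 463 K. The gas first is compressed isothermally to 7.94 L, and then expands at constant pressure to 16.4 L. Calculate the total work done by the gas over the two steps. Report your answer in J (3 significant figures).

Step 1 (isothermal): W = P₁V₁ ln(V₂/V₁) = (12704) ln(7.94/18.6) = -10814 J.
After step 1: P = 1600 kPa, V = 7.94 L, T = 463 K.
Step 2 (isobaric): W = PΔV = (1600 kPa)(16.4 − 7.94 L) = 13536 J.
W_total = -10814 + 13536 = 2722 J.

W_total ≈ 2720 J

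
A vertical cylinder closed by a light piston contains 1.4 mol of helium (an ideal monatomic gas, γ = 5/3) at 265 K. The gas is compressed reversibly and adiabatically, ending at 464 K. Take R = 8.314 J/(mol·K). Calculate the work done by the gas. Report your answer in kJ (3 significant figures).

Adiabatic ⇒ Q = 0, so W_by = −ΔU = nCᵥ(T₁ − T₂).
Cᵥ = 3R/2 = 12.47 J/(mol·K).
W = (1.4)(12.47)(265 − 464) = -3474 J.

W ≈ -3.47 kJ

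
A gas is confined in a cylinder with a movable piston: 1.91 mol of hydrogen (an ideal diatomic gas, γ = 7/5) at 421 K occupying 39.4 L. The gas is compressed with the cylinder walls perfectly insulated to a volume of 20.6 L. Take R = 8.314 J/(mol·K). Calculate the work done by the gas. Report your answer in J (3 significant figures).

Adiabatic: TV^(γ−1) = const with γ = 7/5.
T₂ = T₁ (V₁/V₂)^(γ−1) = 421 × (39.4/20.6)^0.4 = 421 × 1.296 = 545.7 K.
W_by = nCᵥ(T₁ − T₂) = (1.91)(20.79)(421 − 545.7) = -4949 J.

W ≈ -4950 J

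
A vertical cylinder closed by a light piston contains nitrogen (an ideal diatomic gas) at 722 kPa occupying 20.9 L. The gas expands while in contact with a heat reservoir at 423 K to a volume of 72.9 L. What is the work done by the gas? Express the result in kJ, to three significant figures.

Isothermal: W = nRT ln(V₂/V₁) = P₁V₁ ln(V₂/V₁).
P₁V₁ = (722 kPa)(20.9 L) = 15090 J.
W = 15090 × ln(72.9/20.9) = 15090 × 1.249
W_by_gas = 18852 J.

W ≈ 18.9 kJ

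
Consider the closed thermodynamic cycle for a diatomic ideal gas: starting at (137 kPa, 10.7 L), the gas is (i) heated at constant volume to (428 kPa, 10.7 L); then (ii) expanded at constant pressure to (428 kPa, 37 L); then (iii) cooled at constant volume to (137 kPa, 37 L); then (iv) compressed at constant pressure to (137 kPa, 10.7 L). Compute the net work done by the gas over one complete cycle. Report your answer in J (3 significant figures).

Constant-volume legs do no work.
W(ii) = (428)(37 − 10.7) = 11256 J; W(iv) = (137)(10.7 − 37) = -3603 J.
W_net = 11256 − 3603 = 7653 J (the clockwise enclosed area).

W_net ≈ 7650 J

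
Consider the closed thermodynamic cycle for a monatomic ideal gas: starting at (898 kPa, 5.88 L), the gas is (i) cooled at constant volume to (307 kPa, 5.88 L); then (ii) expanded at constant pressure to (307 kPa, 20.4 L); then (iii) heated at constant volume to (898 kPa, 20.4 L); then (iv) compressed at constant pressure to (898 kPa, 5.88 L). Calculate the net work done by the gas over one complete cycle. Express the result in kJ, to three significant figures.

W_net ≈ -8.58 kJ

Constant-volume legs do no work.
W(ii) = (307)(20.4 − 5.88) = 4458 J; W(iv) = (898)(5.88 − 20.4) = -13039 J.
W_net = 4458 − 13039 = -8581 J (the counter-clockwise enclosed area).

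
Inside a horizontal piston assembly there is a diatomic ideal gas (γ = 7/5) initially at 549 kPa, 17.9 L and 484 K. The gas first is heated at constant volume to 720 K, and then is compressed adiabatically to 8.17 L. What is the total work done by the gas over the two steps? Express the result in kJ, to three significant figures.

W_total ≈ -13.5 kJ

Step 1 (isochoric): W = 0 (constant volume).
After step 1: P = 816.7 kPa (V unchanged).
Step 2 (adiabatic): W = (P₁V₁ − P₂V₂)/(γ−1) = (14619 − 20006)/0.4 = -13468 J.
W_total = 0 − 13468 = -13468 J.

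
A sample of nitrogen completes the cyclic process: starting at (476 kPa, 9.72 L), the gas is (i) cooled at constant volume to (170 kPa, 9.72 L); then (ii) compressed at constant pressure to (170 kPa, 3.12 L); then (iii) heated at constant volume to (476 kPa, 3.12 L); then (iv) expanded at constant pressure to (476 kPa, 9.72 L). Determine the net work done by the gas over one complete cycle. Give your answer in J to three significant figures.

W_net ≈ 2020 J

Constant-volume legs do no work.
W(ii) = (170)(3.12 − 9.72) = -1122 J; W(iv) = (476)(9.72 − 3.12) = 3142 J.
W_net = -1122 + 3142 = 2020 J (the clockwise enclosed area).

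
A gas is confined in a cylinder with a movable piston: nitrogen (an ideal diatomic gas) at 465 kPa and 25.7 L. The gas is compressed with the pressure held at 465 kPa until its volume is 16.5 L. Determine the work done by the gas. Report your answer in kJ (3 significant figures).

W ≈ -4.28 kJ

Isobaric: W = P ΔV.
W = (465 kPa)(16.5 − 25.7 L) = (465)(-9.2) = -4278 J.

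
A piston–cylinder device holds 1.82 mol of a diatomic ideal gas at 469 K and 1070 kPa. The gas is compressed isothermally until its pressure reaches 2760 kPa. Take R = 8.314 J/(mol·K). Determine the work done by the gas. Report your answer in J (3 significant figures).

W ≈ -6720 J

Isothermal process: W = nRT ln(V₂/V₁) = nRT ln(P₁/P₂).
W = (1.82)(8.314)(469) × ln(1070/2760)
  = 7097 × ln(0.3877) = 7097 × -0.9476
W_by_gas = -6725 J.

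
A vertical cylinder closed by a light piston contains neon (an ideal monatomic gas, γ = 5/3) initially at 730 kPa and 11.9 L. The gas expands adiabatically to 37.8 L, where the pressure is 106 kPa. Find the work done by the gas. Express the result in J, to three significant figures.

Adiabatic: W = (P₁V₁ − P₂V₂)/(γ − 1) with γ = 5/3.
P₁V₁ = 8687 J, P₂V₂ = 4007 J.
W = (8687 − 4007) / 0.6667 = 7020 J.

W ≈ 7020 J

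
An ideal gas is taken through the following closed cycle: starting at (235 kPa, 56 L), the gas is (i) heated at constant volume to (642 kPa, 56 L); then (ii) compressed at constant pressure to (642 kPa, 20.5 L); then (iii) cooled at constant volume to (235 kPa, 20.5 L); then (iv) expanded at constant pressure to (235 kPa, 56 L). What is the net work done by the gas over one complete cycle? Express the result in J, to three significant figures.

W_net ≈ -14400 J

Constant-volume legs do no work.
W(ii) = (642)(20.5 − 56) = -22791 J; W(iv) = (235)(56 − 20.5) = 8342 J.
W_net = -22791 + 8342 = -14448 J (the counter-clockwise enclosed area).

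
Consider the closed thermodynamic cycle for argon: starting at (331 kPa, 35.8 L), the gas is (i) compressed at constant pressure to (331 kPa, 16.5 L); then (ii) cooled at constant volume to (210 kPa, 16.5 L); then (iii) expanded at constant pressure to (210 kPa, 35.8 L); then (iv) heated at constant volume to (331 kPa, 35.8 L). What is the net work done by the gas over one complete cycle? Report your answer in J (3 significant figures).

Constant-volume legs do no work.
W(i) = (331)(16.5 − 35.8) = -6388 J; W(iii) = (210)(35.8 − 16.5) = 4053 J.
W_net = -6388 + 4053 = -2335 J (the counter-clockwise enclosed area).

W_net ≈ -2340 J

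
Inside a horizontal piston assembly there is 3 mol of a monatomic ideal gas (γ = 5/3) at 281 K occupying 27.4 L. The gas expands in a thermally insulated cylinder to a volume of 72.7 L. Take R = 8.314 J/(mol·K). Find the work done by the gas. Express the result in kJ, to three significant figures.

W ≈ 5.03 kJ

Adiabatic: TV^(γ−1) = const with γ = 5/3.
T₂ = T₁ (V₁/V₂)^(γ−1) = 281 × (27.4/72.7)^0.667 = 281 × 0.5218 = 146.6 K.
W_by = nCᵥ(T₁ − T₂) = (3)(12.47)(281 − 146.6) = 5028 J.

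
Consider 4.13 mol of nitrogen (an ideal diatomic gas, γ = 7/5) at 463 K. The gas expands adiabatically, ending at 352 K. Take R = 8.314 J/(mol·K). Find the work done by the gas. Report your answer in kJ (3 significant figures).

Adiabatic ⇒ Q = 0, so W_by = −ΔU = nCᵥ(T₁ − T₂).
Cᵥ = 5R/2 = 20.79 J/(mol·K).
W = (4.13)(20.79)(463 − 352) = 9528 J.

W ≈ 9.53 kJ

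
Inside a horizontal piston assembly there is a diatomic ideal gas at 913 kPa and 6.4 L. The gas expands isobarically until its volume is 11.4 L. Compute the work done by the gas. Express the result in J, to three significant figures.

W ≈ 4560 J

Isobaric: W = P ΔV.
W = (913 kPa)(11.4 − 6.4 L) = (913)(5) = 4565 J.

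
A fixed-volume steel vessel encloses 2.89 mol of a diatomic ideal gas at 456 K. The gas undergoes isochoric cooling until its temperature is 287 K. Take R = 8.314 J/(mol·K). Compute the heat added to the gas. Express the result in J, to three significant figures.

Q ≈ -10200 J

Constant volume ⇒ W = 0, so Q = ΔU = nCᵥΔT with Cᵥ = 5R/2 = 20.79 J/(mol·K).
ΔU = (2.89)(20.79)(287 − 456) = -10152 J.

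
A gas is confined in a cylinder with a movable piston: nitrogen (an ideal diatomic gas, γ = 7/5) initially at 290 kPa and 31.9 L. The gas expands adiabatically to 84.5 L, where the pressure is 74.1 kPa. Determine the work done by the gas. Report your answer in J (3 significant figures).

W ≈ 7470 J

Adiabatic: W = (P₁V₁ − P₂V₂)/(γ − 1) with γ = 7/5.
P₁V₁ = 9251 J, P₂V₂ = 6261 J.
W = (9251 − 6261) / 0.4 = 7474 J.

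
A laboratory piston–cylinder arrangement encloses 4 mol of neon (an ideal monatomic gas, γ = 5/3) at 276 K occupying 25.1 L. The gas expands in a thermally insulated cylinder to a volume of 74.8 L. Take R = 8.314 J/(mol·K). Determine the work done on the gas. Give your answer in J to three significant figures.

Adiabatic: TV^(γ−1) = const with γ = 5/3.
T₂ = T₁ (V₁/V₂)^(γ−1) = 276 × (25.1/74.8)^0.667 = 276 × 0.4829 = 133.3 K.
W_by = nCᵥ(T₁ − T₂) = (4)(12.47)(276 − 133.3) = 7120 J.
Work on gas = −W_by = -7120 J.

W ≈ -7120 J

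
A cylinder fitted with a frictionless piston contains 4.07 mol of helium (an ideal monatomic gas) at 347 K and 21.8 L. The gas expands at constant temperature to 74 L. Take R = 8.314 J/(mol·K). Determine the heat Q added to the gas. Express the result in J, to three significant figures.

Isothermal ⇒ ΔU = 0, so Q = W = nRT ln(V₂/V₁).
Q = (4.07)(8.314)(347) ln(74/21.8) = 11742 × 1.222 = 14350 J.

Q ≈ 14400 J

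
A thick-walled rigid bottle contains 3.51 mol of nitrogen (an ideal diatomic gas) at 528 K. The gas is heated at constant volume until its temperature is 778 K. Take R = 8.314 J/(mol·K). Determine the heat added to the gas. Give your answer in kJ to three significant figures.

Q ≈ 18.2 kJ

Constant volume ⇒ W = 0, so Q = ΔU = nCᵥΔT with Cᵥ = 5R/2 = 20.79 J/(mol·K).
ΔU = (3.51)(20.79)(778 − 528) = 18239 J.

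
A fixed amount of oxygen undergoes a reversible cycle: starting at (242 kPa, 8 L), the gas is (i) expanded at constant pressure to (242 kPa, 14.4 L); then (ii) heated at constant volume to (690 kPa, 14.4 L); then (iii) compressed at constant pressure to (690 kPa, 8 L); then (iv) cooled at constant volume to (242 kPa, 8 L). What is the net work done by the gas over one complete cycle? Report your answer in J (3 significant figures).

W_net ≈ -2870 J

Constant-volume legs do no work.
W(i) = (242)(14.4 − 8) = 1549 J; W(iii) = (690)(8 − 14.4) = -4416 J.
W_net = 1549 − 4416 = -2867 J (the counter-clockwise enclosed area).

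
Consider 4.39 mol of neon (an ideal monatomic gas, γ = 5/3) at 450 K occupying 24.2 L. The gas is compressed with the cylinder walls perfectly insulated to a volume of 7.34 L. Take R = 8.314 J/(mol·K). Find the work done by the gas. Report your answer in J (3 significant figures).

W ≈ -29900 J

Adiabatic: TV^(γ−1) = const with γ = 5/3.
T₂ = T₁ (V₁/V₂)^(γ−1) = 450 × (24.2/7.34)^0.667 = 450 × 2.215 = 996.8 K.
W_by = nCᵥ(T₁ − T₂) = (4.39)(12.47)(450 − 996.8) = -29938 J.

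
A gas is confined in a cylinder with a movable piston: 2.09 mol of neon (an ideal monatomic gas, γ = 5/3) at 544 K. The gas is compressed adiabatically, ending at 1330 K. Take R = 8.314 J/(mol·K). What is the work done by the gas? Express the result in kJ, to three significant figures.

Adiabatic ⇒ Q = 0, so W_by = −ΔU = nCᵥ(T₁ − T₂).
Cᵥ = 3R/2 = 12.47 J/(mol·K).
W = (2.09)(12.47)(544 − 1330) = -20487 J.

W ≈ -20.5 kJ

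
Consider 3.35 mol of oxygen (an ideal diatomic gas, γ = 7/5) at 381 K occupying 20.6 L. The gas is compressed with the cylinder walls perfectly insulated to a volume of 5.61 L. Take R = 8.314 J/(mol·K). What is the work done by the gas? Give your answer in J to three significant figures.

W ≈ -18100 J

Adiabatic: TV^(γ−1) = const with γ = 7/5.
T₂ = T₁ (V₁/V₂)^(γ−1) = 381 × (20.6/5.61)^0.4 = 381 × 1.683 = 641 K.
W_by = nCᵥ(T₁ − T₂) = (3.35)(20.79)(381 − 641) = -18107 J.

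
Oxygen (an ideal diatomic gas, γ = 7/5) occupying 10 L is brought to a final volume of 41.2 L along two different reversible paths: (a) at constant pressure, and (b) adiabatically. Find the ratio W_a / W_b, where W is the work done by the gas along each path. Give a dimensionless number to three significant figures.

Path (a) isobaric: W = P₁(V₂ − V₁) → W_a/(P₁V₁) = 3.12.
Path (b) adiabatic: W = P₁V₁(1 − (V₁/V₂)^(γ−1))/(γ−1) → W_b/(P₁V₁) = 1.081.
W_a / W_b = 3.12 / 1.081 = 2.886.

W_a / W_b ≈ 2.89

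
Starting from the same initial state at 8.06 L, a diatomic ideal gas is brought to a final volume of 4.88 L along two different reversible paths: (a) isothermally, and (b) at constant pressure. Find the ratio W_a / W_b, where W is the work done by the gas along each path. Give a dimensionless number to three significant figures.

W_a / W_b ≈ 1.27

Path (a) isothermal: W = P₁V₁ ln(V₂/V₁) → W_a/(P₁V₁) = -0.5018.
Path (b) isobaric: W = P₁(V₂ − V₁) → W_b/(P₁V₁) = -0.3945.
W_a / W_b = -0.5018 / -0.3945 = 1.272.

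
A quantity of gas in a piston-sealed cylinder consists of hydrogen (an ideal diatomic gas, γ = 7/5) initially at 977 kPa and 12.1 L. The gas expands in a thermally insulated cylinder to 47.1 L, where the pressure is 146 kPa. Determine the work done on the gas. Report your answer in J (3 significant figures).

W ≈ -12400 J

Adiabatic: W = (P₁V₁ − P₂V₂)/(γ − 1) with γ = 7/5.
P₁V₁ = 11822 J, P₂V₂ = 6877 J.
W = (11822 − 6877) / 0.4 = 12363 J.
Work on gas = −W_by = -12363 J.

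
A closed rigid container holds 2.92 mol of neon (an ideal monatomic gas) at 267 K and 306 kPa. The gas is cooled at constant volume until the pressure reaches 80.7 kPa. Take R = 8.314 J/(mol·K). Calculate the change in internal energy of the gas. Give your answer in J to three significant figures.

Constant volume ⇒ W = 0, so Q = ΔU = nCᵥΔT with Cᵥ = 3R/2 = 12.47 J/(mol·K).
At constant V, T₂/T₁ = P₂/P₁ ⇒ ΔT = T₁(P₂/P₁ − 1) = 267·(80.7/306 − 1) = -196.6 K.
ΔU = (2.92)(12.47)(-196.6) = -7159 J.

ΔU ≈ -7160 J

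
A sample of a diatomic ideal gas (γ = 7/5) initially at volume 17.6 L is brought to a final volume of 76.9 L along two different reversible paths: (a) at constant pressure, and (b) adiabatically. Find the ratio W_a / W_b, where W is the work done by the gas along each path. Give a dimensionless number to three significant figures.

Path (a) isobaric: W = P₁(V₂ − V₁) → W_a/(P₁V₁) = 3.369.
Path (b) adiabatic: W = P₁V₁(1 − (V₁/V₂)^(γ−1))/(γ−1) → W_b/(P₁V₁) = 1.114.
W_a / W_b = 3.369 / 1.114 = 3.025.

W_a / W_b ≈ 3.02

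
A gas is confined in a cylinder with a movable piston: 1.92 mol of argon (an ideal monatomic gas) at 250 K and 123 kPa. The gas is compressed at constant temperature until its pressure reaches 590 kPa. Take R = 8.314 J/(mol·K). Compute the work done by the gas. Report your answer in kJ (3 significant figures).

W ≈ -6.26 kJ

Isothermal process: W = nRT ln(V₂/V₁) = nRT ln(P₁/P₂).
W = (1.92)(8.314)(250) × ln(123/590)
  = 3991 × ln(0.2085) = 3991 × -1.568
W_by_gas = -6257 J.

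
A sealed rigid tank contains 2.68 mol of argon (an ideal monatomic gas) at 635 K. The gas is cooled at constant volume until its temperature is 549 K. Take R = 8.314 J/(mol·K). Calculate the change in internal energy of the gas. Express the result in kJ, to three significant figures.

Constant volume ⇒ W = 0, so Q = ΔU = nCᵥΔT with Cᵥ = 3R/2 = 12.47 J/(mol·K).
ΔU = (2.68)(12.47)(549 − 635) = -2874 J.

ΔU ≈ -2.87 kJ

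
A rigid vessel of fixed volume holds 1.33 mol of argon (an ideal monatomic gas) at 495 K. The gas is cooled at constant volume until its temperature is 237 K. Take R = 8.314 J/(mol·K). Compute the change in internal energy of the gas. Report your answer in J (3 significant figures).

Constant volume ⇒ W = 0, so Q = ΔU = nCᵥΔT with Cᵥ = 3R/2 = 12.47 J/(mol·K).
ΔU = (1.33)(12.47)(237 − 495) = -4279 J.

ΔU ≈ -4280 J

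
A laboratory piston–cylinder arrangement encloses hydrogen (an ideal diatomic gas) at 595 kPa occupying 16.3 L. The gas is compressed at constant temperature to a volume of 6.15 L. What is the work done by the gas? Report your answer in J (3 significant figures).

W ≈ -9450 J

Isothermal: W = nRT ln(V₂/V₁) = P₁V₁ ln(V₂/V₁).
P₁V₁ = (595 kPa)(16.3 L) = 9698 J.
W = 9698 × ln(6.15/16.3) = 9698 × -0.9747
W_by_gas = -9453 J.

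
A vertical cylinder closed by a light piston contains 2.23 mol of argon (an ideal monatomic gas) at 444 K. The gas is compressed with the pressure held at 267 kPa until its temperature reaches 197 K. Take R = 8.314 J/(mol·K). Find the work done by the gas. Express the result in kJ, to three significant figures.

Isobaric: W = P ΔV = nR ΔT.
W = (2.23)(8.314)(197 − 444) = -4579 J.

W ≈ -4.58 kJ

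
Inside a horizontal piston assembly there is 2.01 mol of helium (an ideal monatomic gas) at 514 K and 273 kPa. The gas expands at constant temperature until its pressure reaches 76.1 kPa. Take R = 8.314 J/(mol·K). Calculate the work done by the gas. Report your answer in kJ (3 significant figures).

Isothermal process: W = nRT ln(V₂/V₁) = nRT ln(P₁/P₂).
W = (2.01)(8.314)(514) × ln(273/76.1)
  = 8590 × ln(3.587) = 8590 × 1.277
W_by_gas = 10972 J.

W ≈ 11.0 kJ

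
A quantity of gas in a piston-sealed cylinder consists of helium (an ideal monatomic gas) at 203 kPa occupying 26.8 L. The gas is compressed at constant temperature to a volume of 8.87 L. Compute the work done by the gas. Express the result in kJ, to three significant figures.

W ≈ -6.02 kJ

Isothermal: W = nRT ln(V₂/V₁) = P₁V₁ ln(V₂/V₁).
P₁V₁ = (203 kPa)(26.8 L) = 5440 J.
W = 5440 × ln(8.87/26.8) = 5440 × -1.106
W_by_gas = -6016 J.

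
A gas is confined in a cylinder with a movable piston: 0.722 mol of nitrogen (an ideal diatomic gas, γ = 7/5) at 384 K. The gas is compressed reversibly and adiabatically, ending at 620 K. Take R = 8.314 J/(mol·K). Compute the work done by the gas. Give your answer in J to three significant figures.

Adiabatic ⇒ Q = 0, so W_by = −ΔU = nCᵥ(T₁ − T₂).
Cᵥ = 5R/2 = 20.79 J/(mol·K).
W = (0.722)(20.79)(384 − 620) = -3542 J.

W ≈ -3540 J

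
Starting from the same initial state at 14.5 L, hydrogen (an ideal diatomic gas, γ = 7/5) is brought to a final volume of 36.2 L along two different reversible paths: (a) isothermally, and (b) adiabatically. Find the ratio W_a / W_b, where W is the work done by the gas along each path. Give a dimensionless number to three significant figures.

W_a / W_b ≈ 1.19

Path (a) isothermal: W = P₁V₁ ln(V₂/V₁) → W_a/(P₁V₁) = 0.9149.
Path (b) adiabatic: W = P₁V₁(1 − (V₁/V₂)^(γ−1))/(γ−1) → W_b/(P₁V₁) = 0.7662.
W_a / W_b = 0.9149 / 0.7662 = 1.194.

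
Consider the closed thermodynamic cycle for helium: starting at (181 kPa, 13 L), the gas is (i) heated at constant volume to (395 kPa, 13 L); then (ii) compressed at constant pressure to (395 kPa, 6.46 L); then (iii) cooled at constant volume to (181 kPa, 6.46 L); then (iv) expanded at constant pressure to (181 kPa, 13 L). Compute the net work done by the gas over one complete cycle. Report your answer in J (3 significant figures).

Constant-volume legs do no work.
W(ii) = (395)(6.46 − 13) = -2583 J; W(iv) = (181)(13 − 6.46) = 1184 J.
W_net = -2583 + 1184 = -1400 J (the counter-clockwise enclosed area).

W_net ≈ -1400 J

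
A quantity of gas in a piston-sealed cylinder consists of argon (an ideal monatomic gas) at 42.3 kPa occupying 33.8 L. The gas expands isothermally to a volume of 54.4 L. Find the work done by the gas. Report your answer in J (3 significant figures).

W ≈ 680 J

Isothermal: W = nRT ln(V₂/V₁) = P₁V₁ ln(V₂/V₁).
P₁V₁ = (42.3 kPa)(33.8 L) = 1430 J.
W = 1430 × ln(54.4/33.8) = 1430 × 0.4759
W_by_gas = 680.4 J.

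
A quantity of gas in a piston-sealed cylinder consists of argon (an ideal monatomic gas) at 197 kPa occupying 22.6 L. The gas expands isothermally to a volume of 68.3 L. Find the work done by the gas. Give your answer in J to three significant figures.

Isothermal: W = nRT ln(V₂/V₁) = P₁V₁ ln(V₂/V₁).
P₁V₁ = (197 kPa)(22.6 L) = 4452 J.
W = 4452 × ln(68.3/22.6) = 4452 × 1.106
W_by_gas = 4924 J.

W ≈ 4920 J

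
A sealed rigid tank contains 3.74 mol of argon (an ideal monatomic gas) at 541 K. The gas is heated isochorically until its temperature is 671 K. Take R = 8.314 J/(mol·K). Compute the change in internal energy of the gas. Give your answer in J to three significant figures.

ΔU ≈ 6060 J

Constant volume ⇒ W = 0, so Q = ΔU = nCᵥΔT with Cᵥ = 3R/2 = 12.47 J/(mol·K).
ΔU = (3.74)(12.47)(671 − 541) = 6063 J.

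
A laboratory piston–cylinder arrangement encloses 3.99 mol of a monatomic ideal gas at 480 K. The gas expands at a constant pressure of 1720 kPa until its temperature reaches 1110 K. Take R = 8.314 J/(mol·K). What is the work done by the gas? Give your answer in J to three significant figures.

Isobaric: W = P ΔV = nR ΔT.
W = (3.99)(8.314)(1110 − 480) = 20899 J.

W ≈ 20900 J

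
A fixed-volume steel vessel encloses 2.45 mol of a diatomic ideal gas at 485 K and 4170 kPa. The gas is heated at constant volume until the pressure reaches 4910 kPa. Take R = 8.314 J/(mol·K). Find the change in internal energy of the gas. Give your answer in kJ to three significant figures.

ΔU ≈ 4.38 kJ

Constant volume ⇒ W = 0, so Q = ΔU = nCᵥΔT with Cᵥ = 5R/2 = 20.79 J/(mol·K).
At constant V, T₂/T₁ = P₂/P₁ ⇒ ΔT = T₁(P₂/P₁ − 1) = 485·(4910/4170 − 1) = 86.07 K.
ΔU = (2.45)(20.79)(86.07) = 4383 J.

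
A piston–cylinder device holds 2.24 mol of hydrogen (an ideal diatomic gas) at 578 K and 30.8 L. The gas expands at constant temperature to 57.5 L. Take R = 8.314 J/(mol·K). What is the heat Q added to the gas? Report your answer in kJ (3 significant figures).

Isothermal ⇒ ΔU = 0, so Q = W = nRT ln(V₂/V₁).
Q = (2.24)(8.314)(578) ln(57.5/30.8) = 10764 × 0.6243 = 6720 J.

Q ≈ 6.72 kJ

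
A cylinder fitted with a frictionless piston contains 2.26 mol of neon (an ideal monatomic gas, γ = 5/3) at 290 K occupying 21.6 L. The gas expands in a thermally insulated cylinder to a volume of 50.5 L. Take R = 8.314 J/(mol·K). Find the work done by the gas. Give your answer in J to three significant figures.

W ≈ 3530 J

Adiabatic: TV^(γ−1) = const with γ = 5/3.
T₂ = T₁ (V₁/V₂)^(γ−1) = 290 × (21.6/50.5)^0.667 = 290 × 0.5677 = 164.6 K.
W_by = nCᵥ(T₁ − T₂) = (2.26)(12.47)(290 − 164.6) = 3534 J.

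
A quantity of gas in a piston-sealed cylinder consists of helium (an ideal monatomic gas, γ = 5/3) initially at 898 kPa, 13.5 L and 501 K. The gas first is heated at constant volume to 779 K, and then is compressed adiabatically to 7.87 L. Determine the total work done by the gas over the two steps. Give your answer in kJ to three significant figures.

W_total ≈ -12.2 kJ

Step 1 (isochoric): W = 0 (constant volume).
After step 1: P = 1396 kPa (V unchanged).
Step 2 (adiabatic): W = (P₁V₁ − P₂V₂)/(γ−1) = (18850 − 27012)/0.667 = -12242 J.
W_total = 0 − 12242 = -12242 J.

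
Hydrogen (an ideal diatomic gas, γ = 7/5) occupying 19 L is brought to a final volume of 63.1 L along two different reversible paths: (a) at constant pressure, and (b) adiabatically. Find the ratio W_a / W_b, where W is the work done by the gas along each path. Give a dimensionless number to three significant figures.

W_a / W_b ≈ 2.43

Path (a) isobaric: W = P₁(V₂ − V₁) → W_a/(P₁V₁) = 2.321.
Path (b) adiabatic: W = P₁V₁(1 − (V₁/V₂)^(γ−1))/(γ−1) → W_b/(P₁V₁) = 0.9532.
W_a / W_b = 2.321 / 0.9532 = 2.435.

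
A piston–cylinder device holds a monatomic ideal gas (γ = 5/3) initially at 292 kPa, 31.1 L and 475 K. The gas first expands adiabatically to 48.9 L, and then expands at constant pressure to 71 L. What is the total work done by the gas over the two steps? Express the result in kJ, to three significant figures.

Step 1 (adiabatic): W = (P₁V₁ − P₂V₂)/(γ−1) = (9081 − 6716)/0.667 = 3548 J.
After step 1: P = 137.3 kPa, V = 48.9 L, T = 351.3 K.
Step 2 (isobaric): W = PΔV = (137.3 kPa)(71 − 48.9 L) = 3035 J.
W_total = 3548 + 3035 = 6583 J.

W_total ≈ 6.58 kJ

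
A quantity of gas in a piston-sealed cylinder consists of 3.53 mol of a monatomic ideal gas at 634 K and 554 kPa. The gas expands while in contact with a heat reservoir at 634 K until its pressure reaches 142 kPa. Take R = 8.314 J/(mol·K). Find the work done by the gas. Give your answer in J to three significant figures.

W ≈ 25300 J

Isothermal process: W = nRT ln(V₂/V₁) = nRT ln(P₁/P₂).
W = (3.53)(8.314)(634) × ln(554/142)
  = 18607 × ln(3.901) = 18607 × 1.361
W_by_gas = 25330 J.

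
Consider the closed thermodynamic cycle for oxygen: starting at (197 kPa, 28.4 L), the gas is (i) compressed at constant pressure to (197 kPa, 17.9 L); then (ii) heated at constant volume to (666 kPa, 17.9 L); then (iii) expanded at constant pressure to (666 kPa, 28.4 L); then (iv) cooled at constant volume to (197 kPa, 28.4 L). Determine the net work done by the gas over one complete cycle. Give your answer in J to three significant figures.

Constant-volume legs do no work.
W(i) = (197)(17.9 − 28.4) = -2068 J; W(iii) = (666)(28.4 − 17.9) = 6993 J.
W_net = -2068 + 6993 = 4924 J (the clockwise enclosed area).

W_net ≈ 4920 J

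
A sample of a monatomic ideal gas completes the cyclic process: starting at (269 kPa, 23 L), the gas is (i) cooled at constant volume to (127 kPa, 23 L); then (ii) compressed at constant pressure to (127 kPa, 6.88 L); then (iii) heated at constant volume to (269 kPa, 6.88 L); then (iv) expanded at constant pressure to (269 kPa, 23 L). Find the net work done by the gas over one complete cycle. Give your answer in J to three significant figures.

W_net ≈ 2290 J

Constant-volume legs do no work.
W(ii) = (127)(6.88 − 23) = -2047 J; W(iv) = (269)(23 − 6.88) = 4336 J.
W_net = -2047 + 4336 = 2289 J (the clockwise enclosed area).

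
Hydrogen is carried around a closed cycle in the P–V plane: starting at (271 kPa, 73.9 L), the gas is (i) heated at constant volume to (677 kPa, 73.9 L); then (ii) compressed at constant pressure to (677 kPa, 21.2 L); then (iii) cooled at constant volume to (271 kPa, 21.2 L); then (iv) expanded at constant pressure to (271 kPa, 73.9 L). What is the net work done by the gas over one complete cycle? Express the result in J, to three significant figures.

Constant-volume legs do no work.
W(ii) = (677)(21.2 − 73.9) = -35678 J; W(iv) = (271)(73.9 − 21.2) = 14282 J.
W_net = -35678 + 14282 = -21396 J (the counter-clockwise enclosed area).

W_net ≈ -21400 J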